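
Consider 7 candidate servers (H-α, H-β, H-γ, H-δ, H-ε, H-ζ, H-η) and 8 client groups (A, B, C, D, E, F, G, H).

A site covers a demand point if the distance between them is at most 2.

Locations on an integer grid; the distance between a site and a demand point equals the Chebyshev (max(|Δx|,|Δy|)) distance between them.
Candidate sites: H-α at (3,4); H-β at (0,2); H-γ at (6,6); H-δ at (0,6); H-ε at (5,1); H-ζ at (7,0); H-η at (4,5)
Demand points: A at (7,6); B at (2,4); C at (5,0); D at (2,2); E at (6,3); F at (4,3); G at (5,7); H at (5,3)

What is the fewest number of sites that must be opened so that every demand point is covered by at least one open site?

3

Coverage sets (demand points within 2 of each site):
  H-α: {B, D, F, H}
  H-β: {B, D}
  H-γ: {A, G}
  H-δ: {B}
  H-ε: {C, E, F, H}
  H-ζ: {C}
  H-η: {B, E, F, G, H}
No 2 sites suffice: every size-2 union leaves at least one demand point uncovered.
But {H-α, H-γ, H-ε} covers everything, so the minimum is 3.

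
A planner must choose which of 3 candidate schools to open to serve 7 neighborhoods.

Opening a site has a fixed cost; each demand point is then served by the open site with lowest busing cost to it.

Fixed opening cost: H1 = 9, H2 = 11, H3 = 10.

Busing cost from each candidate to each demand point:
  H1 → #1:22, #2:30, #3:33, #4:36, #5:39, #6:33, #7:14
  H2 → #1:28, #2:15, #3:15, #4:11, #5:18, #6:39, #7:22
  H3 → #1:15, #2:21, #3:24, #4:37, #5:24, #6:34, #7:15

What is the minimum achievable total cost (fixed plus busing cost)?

144

Open {H2, H3}: assign each demand point to its cheapest open site.
  #1→H3 15, #2→H2 15, #3→H2 15, #4→H2 11, #5→H2 18, #6→H3 34, #7→H3 15
  busing cost 123, fixed 21 → total 144.
Compare {H1, H2}: busing cost 128 + fixed 20 = 148.
Compare {H1, H2, H3}: busing cost 121 + fixed 30 = 151.
Compare {H2}: busing cost 148 + fixed 11 = 159.
All other subsets cost ≥ 148. Minimum total cost: 144.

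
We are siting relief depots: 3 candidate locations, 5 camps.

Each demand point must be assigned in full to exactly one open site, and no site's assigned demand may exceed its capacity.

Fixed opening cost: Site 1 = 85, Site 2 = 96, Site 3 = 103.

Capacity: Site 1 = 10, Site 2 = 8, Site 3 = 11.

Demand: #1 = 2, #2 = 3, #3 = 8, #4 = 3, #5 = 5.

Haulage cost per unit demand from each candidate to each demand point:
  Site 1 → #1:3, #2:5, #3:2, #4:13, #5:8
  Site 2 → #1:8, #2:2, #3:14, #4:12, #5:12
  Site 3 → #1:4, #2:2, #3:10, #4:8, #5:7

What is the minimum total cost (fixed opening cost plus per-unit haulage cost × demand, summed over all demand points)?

Open {Site 1, Site 3}; cheapest assignment that respects the capacities:
  Site 1 (cap 10, load 10): #1, #3 — cost 2×3 + 8×2 = 22
  Site 3 (cap 11, load 11): #2, #4, #5 — cost 3×2 + 3×8 + 5×7 = 65
  Shipping 87, fixed 188 → total 275.
  Any other capacity-feasible assignment to {Site 1, Site 3} ships for at least 87.
Compare {Site 1, Site 2, Site 3}: its best feasible assignment gives total 371.
Every other set of open sites that can feasibly serve all demand totals ≥ 371 even under its best assignment. Minimum: 275.

275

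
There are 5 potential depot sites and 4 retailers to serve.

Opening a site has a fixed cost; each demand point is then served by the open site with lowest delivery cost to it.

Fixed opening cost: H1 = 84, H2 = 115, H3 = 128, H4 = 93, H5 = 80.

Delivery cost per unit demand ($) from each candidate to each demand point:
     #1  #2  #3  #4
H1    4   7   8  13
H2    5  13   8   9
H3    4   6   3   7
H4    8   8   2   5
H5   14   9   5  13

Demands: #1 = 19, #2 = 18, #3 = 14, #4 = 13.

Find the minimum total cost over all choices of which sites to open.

445

Open {H3}: assign each demand point to its cheapest open site.
  #1→H3 19×4=76, #2→H3 18×6=108, #3→H3 14×3=42, #4→H3 13×7=91
  delivery cost 317, fixed 128 → total 445.
Compare {H1, H4}: delivery cost 295 + fixed 177 = 472.
Compare {H4}: delivery cost 389 + fixed 93 = 482.
Compare {H3, H4}: delivery cost 277 + fixed 221 = 498.
All other subsets cost ≥ 472. Minimum total cost: 445.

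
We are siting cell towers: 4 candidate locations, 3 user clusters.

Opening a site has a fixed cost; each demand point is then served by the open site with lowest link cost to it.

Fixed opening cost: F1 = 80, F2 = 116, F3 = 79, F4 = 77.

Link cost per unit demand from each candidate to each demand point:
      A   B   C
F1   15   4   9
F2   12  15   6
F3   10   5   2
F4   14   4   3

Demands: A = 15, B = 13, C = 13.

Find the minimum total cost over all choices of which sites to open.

Open {F3}: assign each demand point to its cheapest open site.
  A→F3 15×10=150, B→F3 13×5=65, C→F3 13×2=26
  link cost 241, fixed 79 → total 320.
Compare {F4}: link cost 301 + fixed 77 = 378.
Compare {F3, F4}: link cost 228 + fixed 156 = 384.
Compare {F1, F3}: link cost 228 + fixed 159 = 387.
All other subsets cost ≥ 378. Minimum total cost: 320.

320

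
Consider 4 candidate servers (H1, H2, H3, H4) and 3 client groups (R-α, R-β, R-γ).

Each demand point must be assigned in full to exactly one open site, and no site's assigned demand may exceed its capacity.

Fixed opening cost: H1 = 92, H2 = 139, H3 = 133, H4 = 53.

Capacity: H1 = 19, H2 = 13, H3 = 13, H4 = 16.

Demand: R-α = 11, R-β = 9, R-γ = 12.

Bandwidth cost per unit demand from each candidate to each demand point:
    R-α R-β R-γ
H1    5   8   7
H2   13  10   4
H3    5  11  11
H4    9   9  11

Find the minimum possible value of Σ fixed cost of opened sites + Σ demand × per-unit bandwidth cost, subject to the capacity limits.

Open {H1, H2, H4}; cheapest assignment that respects the capacities:
  H1 (cap 19, load 11): R-α — cost 11×5 = 55
  H2 (cap 13, load 12): R-γ — cost 12×4 = 48
  H4 (cap 16, load 9): R-β — cost 9×9 = 81
  Shipping 184, fixed 284 → total 468.
  Any other capacity-feasible assignment to {H1, H2, H4} ships for at least 184.
Compare {H1, H3, H4}: its best feasible assignment gives total 498.
Compare {H2, H3, H4}: its best feasible assignment gives total 509.
Every other set of open sites that can feasibly serve all demand totals ≥ 498 even under its best assignment. Minimum: 468.

468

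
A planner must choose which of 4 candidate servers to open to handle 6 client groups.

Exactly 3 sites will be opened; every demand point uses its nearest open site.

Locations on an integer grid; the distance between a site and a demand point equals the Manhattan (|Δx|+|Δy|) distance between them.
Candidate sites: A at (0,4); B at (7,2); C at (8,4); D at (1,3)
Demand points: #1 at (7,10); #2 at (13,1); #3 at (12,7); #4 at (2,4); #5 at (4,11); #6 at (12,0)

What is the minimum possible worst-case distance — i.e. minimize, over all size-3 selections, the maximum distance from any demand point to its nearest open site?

Open {A, B, C}.
  Farthest demand point is #5 at distance 11 (to A); all others are ≤ 11.
With {A, B, D} the worst case is 11.
With {A, C, D} the worst case is 11.
No size-3 selection achieves below 11.

11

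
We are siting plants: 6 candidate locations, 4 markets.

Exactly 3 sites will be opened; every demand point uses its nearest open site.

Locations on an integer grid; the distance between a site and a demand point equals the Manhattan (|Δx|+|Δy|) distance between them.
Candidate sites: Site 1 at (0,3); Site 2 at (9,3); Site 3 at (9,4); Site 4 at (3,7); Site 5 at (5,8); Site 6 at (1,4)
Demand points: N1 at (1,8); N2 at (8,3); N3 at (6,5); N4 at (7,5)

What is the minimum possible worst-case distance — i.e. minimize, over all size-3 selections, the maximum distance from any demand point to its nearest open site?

4

Open {Site 1, Site 2, Site 5}.
  Farthest demand point is N1 at distance 4 (to Site 5); all others are ≤ 4.
With {Site 1, Site 3, Site 4} the worst case is 4.
With {Site 1, Site 3, Site 5} the worst case is 4.
No size-3 selection achieves below 4.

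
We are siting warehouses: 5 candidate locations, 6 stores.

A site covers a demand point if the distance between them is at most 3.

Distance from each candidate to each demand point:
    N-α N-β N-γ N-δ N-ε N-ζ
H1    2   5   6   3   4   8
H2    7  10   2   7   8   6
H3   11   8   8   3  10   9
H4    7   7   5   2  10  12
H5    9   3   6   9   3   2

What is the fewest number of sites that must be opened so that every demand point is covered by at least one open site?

3

Coverage sets (demand points within 3 of each site):
  H1: {N-α, N-δ}
  H2: {N-γ}
  H3: {N-δ}
  H4: {N-δ}
  H5: {N-β, N-ε, N-ζ}
No 2 sites suffice: every size-2 union leaves at least one demand point uncovered.
But {H1, H2, H5} covers everything, so the minimum is 3.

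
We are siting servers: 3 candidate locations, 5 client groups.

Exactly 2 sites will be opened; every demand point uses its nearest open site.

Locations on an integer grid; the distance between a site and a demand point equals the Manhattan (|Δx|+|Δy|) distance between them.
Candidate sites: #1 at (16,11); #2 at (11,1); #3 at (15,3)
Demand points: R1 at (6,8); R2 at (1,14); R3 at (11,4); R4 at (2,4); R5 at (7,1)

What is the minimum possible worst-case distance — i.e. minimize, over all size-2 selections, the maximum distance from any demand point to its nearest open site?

18

Open {#1, #2}.
  Farthest demand point is R2 at distance 18 (to #1); all others are ≤ 18.
With {#1, #3} the worst case is 18.
With {#2, #3} the worst case is 23.
No size-2 selection achieves below 18.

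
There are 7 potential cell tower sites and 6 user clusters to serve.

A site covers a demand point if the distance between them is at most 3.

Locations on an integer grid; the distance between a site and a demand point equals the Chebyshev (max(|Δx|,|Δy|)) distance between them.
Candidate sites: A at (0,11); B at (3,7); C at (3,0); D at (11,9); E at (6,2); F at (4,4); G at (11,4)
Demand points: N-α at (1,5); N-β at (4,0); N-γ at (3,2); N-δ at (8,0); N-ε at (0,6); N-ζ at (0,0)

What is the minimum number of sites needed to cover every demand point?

Coverage sets (demand points within 3 of each site):
  A: {}
  B: {N-α, N-ε}
  C: {N-β, N-γ, N-ζ}
  D: {}
  E: {N-β, N-γ, N-δ}
  F: {N-α, N-γ}
  G: {}
No 2 sites suffice: every size-2 union leaves at least one demand point uncovered.
But {B, C, E} covers everything, so the minimum is 3.

3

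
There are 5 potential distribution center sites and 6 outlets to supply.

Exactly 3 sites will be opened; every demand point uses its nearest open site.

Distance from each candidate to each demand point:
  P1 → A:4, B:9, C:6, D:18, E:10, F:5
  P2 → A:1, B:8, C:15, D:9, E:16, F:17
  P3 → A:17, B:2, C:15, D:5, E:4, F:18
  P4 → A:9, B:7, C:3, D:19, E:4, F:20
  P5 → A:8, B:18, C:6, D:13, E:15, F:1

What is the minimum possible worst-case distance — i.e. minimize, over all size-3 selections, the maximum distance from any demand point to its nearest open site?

Open {P1, P3, P4}.
  Farthest demand point is D at distance 5 (to P3); all others are ≤ 5.
With {P1, P2, P3} the worst case is 6.
With {P1, P3, P5} the worst case is 6.
No size-3 selection achieves below 5.

5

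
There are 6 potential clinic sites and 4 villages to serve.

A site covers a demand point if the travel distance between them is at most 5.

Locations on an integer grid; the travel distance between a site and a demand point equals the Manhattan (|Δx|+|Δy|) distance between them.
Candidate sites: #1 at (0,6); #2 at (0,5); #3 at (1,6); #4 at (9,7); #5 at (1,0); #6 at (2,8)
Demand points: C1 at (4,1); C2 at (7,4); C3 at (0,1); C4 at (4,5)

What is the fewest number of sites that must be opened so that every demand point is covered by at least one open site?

Coverage sets (demand points within 5 of each site):
  #1: {C3, C4}
  #2: {C3, C4}
  #3: {C4}
  #4: {C2}
  #5: {C1, C3}
  #6: {C4}
No 2 sites suffice: every size-2 union leaves at least one demand point uncovered.
But {#1, #4, #5} covers everything, so the minimum is 3.

3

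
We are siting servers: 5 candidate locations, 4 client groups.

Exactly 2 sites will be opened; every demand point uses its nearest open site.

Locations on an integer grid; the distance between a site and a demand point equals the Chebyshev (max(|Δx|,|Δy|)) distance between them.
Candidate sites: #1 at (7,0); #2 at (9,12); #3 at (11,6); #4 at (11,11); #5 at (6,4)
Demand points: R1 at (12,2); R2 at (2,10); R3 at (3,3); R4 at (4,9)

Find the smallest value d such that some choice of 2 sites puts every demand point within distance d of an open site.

6

Open {#1, #5}.
  Farthest demand point is R2 at distance 6 (to #5); all others are ≤ 6.
With {#2, #5} the worst case is 6.
With {#3, #5} the worst case is 6.
No size-2 selection achieves below 6.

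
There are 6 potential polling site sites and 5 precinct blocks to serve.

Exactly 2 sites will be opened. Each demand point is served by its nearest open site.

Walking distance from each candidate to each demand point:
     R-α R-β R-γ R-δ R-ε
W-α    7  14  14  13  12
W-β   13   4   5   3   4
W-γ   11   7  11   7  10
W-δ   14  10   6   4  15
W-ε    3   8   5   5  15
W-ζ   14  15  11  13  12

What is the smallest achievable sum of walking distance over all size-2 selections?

19

Open {W-β, W-ε}.
  R-α→W-ε 3, R-β→W-β 4, R-γ→W-β 5, R-δ→W-β 3, R-ε→W-β 4  ⇒ total 19.
Compare {W-α, W-β}: total 23.
Compare {W-β, W-γ}: total 27.
No size-2 selection does better; minimum is 19.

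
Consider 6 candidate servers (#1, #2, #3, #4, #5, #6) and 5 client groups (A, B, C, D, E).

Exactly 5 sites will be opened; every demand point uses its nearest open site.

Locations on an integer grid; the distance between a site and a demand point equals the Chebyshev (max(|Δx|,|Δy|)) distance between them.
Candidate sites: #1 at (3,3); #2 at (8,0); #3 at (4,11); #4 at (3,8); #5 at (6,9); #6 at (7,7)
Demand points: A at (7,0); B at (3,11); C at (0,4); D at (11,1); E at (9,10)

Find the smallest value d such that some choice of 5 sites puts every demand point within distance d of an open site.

3

Open {#1, #2, #3, #4, #5}.
  Farthest demand point is C at distance 3 (to #1); all others are ≤ 3.
With {#1, #2, #3, #4, #6} the worst case is 3.
With {#1, #2, #3, #5, #6} the worst case is 3.
No size-5 selection achieves below 3.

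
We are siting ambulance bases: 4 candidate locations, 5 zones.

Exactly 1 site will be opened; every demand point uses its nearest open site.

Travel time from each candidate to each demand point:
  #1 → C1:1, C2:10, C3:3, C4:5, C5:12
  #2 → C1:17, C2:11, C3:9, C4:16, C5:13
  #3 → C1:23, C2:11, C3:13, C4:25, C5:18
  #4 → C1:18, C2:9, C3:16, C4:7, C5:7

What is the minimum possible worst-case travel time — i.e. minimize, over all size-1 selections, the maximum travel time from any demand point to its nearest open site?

Open {#1}.
  Farthest demand point is C5 at travel time 12 (to #1); all others are ≤ 12.
With {#2} the worst case is 17.
With {#4} the worst case is 18.
No size-1 selection achieves below 12.

12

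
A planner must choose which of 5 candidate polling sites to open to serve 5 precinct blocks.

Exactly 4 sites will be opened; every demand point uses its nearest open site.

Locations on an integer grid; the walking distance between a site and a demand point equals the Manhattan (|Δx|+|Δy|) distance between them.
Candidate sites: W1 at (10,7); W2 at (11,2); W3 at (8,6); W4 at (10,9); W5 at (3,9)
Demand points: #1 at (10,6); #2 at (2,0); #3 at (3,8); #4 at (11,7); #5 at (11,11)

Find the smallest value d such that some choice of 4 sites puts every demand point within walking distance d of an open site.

10

Open {W1, W2, W3, W5}.
  Farthest demand point is #2 at walking distance 10 (to W5); all others are ≤ 10.
With {W1, W2, W4, W5} the worst case is 10.
With {W1, W3, W4, W5} the worst case is 10.
No size-4 selection achieves below 10.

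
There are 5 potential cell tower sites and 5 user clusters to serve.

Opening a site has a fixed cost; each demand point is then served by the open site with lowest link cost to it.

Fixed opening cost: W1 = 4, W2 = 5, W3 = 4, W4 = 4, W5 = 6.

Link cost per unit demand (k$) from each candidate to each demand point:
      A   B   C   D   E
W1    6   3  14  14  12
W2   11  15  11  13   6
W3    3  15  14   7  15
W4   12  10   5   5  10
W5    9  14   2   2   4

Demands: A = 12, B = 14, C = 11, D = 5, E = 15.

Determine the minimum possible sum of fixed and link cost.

Open {W1, W3, W5}: assign each demand point to its cheapest open site.
  A→W3 12×3=36, B→W1 14×3=42, C→W5 11×2=22, D→W5 5×2=10, E→W5 15×4=60
  link cost 170, fixed 14 → total 184.
Compare {W1, W3, W4, W5}: link cost 170 + fixed 18 = 188.
Compare {W1, W2, W3, W5}: link cost 170 + fixed 19 = 189.
Compare {W1, W2, W3, W4, W5}: link cost 170 + fixed 23 = 193.
All other subsets cost ≥ 188. Minimum total cost: 184.

184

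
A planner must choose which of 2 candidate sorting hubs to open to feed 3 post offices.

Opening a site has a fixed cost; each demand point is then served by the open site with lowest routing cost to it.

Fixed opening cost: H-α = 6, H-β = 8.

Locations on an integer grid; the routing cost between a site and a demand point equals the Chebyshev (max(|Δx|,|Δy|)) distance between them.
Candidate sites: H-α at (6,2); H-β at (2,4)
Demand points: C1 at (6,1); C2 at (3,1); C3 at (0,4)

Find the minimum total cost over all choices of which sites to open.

Open {H-α}: assign each demand point to its cheapest open site.
  C1→H-α 1, C2→H-α 3, C3→H-α 6
  routing cost 10, fixed 6 → total 16.
Compare {H-β}: routing cost 9 + fixed 8 = 17.
Compare {H-α, H-β}: routing cost 6 + fixed 14 = 20.

16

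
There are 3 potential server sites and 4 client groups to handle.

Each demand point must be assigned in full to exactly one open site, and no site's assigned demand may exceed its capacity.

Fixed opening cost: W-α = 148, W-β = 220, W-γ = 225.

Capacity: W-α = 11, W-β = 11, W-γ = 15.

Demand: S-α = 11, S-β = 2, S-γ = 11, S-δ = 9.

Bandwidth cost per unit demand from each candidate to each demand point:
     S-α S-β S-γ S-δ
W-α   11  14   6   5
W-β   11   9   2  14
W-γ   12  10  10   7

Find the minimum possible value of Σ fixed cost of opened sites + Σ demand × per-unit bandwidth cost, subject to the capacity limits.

812

Open {W-α, W-β, W-γ}; cheapest assignment that respects the capacities:
  W-α (cap 11, load 9): S-δ — cost 9×5 = 45
  W-β (cap 11, load 11): S-γ — cost 11×2 = 22
  W-γ (cap 15, load 13): S-α, S-β — cost 11×12 + 2×10 = 152
  Shipping 219, fixed 593 → total 812.
  Any other capacity-feasible assignment to {W-α, W-β, W-γ} ships for at least 219.
Total demand is 33 and no other set of sites has combined capacity ≥ 33, so {W-α, W-β, W-γ} is the only feasible choice of open sites. Minimum: 812.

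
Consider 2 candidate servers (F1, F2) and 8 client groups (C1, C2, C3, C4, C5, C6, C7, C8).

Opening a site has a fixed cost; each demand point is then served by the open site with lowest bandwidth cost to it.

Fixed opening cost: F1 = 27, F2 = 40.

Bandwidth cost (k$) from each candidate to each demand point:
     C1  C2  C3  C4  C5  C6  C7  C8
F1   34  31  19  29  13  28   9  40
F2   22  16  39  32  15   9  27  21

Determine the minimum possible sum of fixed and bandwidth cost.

Open {F1, F2}: assign each demand point to its cheapest open site.
  C1→F2 22, C2→F2 16, C3→F1 19, C4→F1 29, C5→F1 13, C6→F2 9, C7→F1 9, C8→F2 21
  bandwidth cost 138, fixed 67 → total 205.
Compare {F2}: bandwidth cost 181 + fixed 40 = 221.
Compare {F1}: bandwidth cost 203 + fixed 27 = 230.

205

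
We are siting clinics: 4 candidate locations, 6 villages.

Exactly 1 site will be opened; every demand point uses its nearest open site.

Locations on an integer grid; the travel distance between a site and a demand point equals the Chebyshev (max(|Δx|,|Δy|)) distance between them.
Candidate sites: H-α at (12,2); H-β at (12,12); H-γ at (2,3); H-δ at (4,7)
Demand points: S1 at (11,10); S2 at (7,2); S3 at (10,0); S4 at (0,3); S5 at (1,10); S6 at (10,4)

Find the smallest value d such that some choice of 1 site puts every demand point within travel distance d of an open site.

7

Open {H-δ}.
  Farthest demand point is S1 at travel distance 7 (to H-δ); all others are ≤ 7.
With {H-γ} the worst case is 9.
With {H-α} the worst case is 12.
No size-1 selection achieves below 7.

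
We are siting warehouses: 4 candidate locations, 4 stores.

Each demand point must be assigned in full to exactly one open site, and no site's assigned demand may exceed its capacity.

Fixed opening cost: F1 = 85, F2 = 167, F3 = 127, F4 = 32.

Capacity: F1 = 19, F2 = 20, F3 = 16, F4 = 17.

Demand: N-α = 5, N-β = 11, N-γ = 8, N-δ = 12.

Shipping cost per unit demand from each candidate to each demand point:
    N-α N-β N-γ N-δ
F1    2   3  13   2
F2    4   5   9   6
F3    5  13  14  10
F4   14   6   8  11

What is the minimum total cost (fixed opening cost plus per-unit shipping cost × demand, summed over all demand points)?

413

Open {F1, F2}; cheapest assignment that respects the capacities:
  F1 (cap 19, load 17): N-α, N-δ — cost 5×2 + 12×2 = 34
  F2 (cap 20, load 19): N-β, N-γ — cost 11×5 + 8×9 = 127
  Shipping 161, fixed 252 → total 413.
  Any other capacity-feasible assignment to {F1, F2} ships for at least 161.
Compare {F1, F2, F4}: its best feasible assignment gives total 437.
Compare {F1, F4}: its best feasible assignment gives total 456.
Every other set of open sites that can feasibly serve all demand totals ≥ 437 even under its best assignment. Minimum: 413.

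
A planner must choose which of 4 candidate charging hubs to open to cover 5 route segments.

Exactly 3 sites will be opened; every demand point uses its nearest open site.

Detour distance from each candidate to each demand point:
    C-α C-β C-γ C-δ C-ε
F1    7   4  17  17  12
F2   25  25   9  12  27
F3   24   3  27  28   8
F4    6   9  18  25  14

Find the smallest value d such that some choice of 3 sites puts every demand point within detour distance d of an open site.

Open {F1, F2, F3}.
  Farthest demand point is C-δ at detour distance 12 (to F2); all others are ≤ 12.
With {F1, F2, F4} the worst case is 12.
With {F2, F3, F4} the worst case is 12.
No size-3 selection achieves below 12.

12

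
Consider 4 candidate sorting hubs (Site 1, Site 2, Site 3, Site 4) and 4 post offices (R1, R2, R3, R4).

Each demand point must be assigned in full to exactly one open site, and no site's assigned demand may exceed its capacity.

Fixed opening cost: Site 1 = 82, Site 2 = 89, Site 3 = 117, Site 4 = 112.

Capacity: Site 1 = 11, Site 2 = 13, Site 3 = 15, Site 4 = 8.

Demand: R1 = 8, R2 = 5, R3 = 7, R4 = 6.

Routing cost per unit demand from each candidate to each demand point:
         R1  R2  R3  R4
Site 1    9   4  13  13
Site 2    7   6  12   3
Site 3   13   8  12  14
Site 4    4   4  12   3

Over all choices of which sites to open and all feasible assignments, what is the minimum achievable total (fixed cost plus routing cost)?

437

Open {Site 1, Site 2, Site 4}; cheapest assignment that respects the capacities:
  Site 1 (cap 11, load 5): R2 — cost 5×4 = 20
  Site 2 (cap 13, load 13): R3, R4 — cost 7×12 + 6×3 = 102
  Site 4 (cap 8, load 8): R1 — cost 8×4 = 32
  Shipping 154, fixed 283 → total 437.
  Any other capacity-feasible assignment to {Site 1, Site 2, Site 4} ships for at least 154.
Compare {Site 2, Site 3}: its best feasible assignment gives total 442.
Compare {Site 2, Site 3, Site 4}: its best feasible assignment gives total 482.
Every other set of open sites that can feasibly serve all demand totals ≥ 442 even under its best assignment. Minimum: 437.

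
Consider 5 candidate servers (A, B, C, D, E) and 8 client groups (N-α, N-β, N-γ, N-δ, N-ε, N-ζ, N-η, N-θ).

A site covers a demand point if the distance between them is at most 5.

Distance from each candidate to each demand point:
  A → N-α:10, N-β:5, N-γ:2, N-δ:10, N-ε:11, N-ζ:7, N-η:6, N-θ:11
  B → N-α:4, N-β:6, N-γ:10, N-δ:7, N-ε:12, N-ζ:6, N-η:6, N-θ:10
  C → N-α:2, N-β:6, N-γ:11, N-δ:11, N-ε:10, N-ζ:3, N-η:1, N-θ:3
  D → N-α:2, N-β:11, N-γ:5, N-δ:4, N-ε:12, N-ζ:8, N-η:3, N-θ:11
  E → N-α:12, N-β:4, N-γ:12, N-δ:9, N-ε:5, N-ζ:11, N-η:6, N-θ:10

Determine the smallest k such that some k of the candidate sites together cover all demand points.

3

Coverage sets (demand points within 5 of each site):
  A: {N-β, N-γ}
  B: {N-α}
  C: {N-α, N-ζ, N-η, N-θ}
  D: {N-α, N-γ, N-δ, N-η}
  E: {N-β, N-ε}
No 2 sites suffice: every size-2 union leaves at least one demand point uncovered.
But {C, D, E} covers everything, so the minimum is 3.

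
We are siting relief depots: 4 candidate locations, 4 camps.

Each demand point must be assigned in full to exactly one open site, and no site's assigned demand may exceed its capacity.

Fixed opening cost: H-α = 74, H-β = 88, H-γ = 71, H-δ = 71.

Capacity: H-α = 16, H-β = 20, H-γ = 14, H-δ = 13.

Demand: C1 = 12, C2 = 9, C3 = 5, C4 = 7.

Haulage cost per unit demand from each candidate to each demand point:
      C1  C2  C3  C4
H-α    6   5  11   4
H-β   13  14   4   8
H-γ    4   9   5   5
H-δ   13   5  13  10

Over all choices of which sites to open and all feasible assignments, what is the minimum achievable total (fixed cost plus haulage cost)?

374

Open {H-α, H-β, H-γ}; cheapest assignment that respects the capacities:
  H-α (cap 16, load 16): C2, C4 — cost 9×5 + 7×4 = 73
  H-β (cap 20, load 5): C3 — cost 5×4 = 20
  H-γ (cap 14, load 12): C1 — cost 12×4 = 48
  Shipping 141, fixed 233 → total 374.
  Any other capacity-feasible assignment to {H-α, H-β, H-γ} ships for at least 141.
Compare {H-α, H-γ, H-δ}: its best feasible assignment gives total 392.
Compare {H-β, H-γ, H-δ}: its best feasible assignment gives total 399.
Every other set of open sites that can feasibly serve all demand totals ≥ 392 even under its best assignment. Minimum: 374.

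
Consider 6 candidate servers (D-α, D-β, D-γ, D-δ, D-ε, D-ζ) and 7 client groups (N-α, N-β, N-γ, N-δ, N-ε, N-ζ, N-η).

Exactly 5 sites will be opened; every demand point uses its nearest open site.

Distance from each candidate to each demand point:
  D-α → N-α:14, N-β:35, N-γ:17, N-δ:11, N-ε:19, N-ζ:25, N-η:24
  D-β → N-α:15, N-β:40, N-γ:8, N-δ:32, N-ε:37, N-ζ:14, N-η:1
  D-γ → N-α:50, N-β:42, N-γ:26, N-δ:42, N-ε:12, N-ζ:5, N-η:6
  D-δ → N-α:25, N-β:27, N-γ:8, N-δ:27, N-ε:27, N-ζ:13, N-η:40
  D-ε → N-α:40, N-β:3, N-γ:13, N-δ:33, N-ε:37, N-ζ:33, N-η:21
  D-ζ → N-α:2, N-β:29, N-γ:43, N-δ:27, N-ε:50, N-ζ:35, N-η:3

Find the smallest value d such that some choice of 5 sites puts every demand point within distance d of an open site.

Open {D-α, D-β, D-γ, D-ε, D-ζ}.
  Farthest demand point is N-ε at distance 12 (to D-γ); all others are ≤ 12.
With {D-α, D-γ, D-δ, D-ε, D-ζ} the worst case is 12.
With {D-α, D-β, D-γ, D-δ, D-ε} the worst case is 14.
No size-5 selection achieves below 12.

12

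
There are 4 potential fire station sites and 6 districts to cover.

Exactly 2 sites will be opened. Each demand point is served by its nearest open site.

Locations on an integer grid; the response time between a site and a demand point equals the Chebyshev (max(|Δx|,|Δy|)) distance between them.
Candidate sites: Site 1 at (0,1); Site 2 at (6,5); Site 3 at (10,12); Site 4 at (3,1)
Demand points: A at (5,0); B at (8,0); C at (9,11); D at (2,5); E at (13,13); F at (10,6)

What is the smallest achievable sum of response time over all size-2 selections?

21

Open {Site 3, Site 4}.
  A→Site 4 2, B→Site 4 5, C→Site 3 1, D→Site 4 4, E→Site 3 3, F→Site 3 6  ⇒ total 21.
Compare {Site 2, Site 3}: total 22.
Compare {Site 1, Site 3}: total 27.
No size-2 selection does better; minimum is 21.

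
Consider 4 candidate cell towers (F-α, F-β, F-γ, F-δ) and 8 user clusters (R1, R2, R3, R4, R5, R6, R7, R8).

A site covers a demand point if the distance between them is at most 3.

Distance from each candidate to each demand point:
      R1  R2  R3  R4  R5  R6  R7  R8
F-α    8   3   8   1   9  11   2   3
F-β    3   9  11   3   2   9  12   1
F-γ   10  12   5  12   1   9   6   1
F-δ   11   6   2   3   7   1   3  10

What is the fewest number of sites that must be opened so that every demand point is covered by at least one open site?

Coverage sets (demand points within 3 of each site):
  F-α: {R2, R4, R7, R8}
  F-β: {R1, R4, R5, R8}
  F-γ: {R5, R8}
  F-δ: {R3, R4, R6, R7}
No 2 sites suffice: every size-2 union leaves at least one demand point uncovered.
But {F-α, F-β, F-δ} covers everything, so the minimum is 3.

3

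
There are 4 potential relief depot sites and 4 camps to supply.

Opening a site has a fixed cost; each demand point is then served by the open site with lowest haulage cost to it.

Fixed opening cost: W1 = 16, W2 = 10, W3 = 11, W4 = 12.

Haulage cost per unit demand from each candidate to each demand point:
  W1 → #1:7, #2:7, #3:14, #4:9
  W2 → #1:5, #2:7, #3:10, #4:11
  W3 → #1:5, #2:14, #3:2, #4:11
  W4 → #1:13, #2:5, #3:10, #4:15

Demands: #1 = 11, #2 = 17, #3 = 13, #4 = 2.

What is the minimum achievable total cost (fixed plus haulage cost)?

Open {W3, W4}: assign each demand point to its cheapest open site.
  #1→W3 11×5=55, #2→W4 17×5=85, #3→W3 13×2=26, #4→W3 2×11=22
  haulage cost 188, fixed 23 → total 211.
Compare {W2, W3, W4}: haulage cost 188 + fixed 33 = 221.
Compare {W1, W3, W4}: haulage cost 184 + fixed 39 = 223.
Compare {W1, W2, W3, W4}: haulage cost 184 + fixed 49 = 233.
All other subsets cost ≥ 221. Minimum total cost: 211.

211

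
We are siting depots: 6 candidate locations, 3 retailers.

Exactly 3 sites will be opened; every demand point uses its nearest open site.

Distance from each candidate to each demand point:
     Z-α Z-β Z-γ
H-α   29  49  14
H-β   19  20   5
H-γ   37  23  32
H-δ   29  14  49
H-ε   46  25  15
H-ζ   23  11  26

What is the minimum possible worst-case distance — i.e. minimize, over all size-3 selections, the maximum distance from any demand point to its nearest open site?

19

Open {H-α, H-β, H-δ}.
  Farthest demand point is Z-α at distance 19 (to H-β); all others are ≤ 19.
With {H-α, H-β, H-ζ} the worst case is 19.
With {H-β, H-γ, H-δ} the worst case is 19.
No size-3 selection achieves below 19.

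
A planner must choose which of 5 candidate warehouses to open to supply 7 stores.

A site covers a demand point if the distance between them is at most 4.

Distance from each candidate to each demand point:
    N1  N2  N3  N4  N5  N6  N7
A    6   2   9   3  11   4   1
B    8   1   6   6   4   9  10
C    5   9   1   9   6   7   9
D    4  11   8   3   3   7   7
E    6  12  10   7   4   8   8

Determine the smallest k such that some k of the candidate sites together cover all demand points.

Coverage sets (demand points within 4 of each site):
  A: {N2, N4, N6, N7}
  B: {N2, N5}
  C: {N3}
  D: {N1, N4, N5}
  E: {N5}
No 2 sites suffice: every size-2 union leaves at least one demand point uncovered.
But {A, C, D} covers everything, so the minimum is 3.

3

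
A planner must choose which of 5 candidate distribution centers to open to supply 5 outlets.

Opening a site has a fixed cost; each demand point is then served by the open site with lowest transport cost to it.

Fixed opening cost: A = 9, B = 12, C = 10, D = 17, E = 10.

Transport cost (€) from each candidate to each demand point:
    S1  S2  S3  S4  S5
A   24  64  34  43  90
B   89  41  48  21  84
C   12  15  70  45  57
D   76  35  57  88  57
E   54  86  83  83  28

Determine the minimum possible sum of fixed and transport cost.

151

Open {A, B, C, E}: assign each demand point to its cheapest open site.
  S1→C 12, S2→C 15, S3→A 34, S4→B 21, S5→E 28
  transport cost 110, fixed 41 → total 151.
Compare {B, C, E}: transport cost 124 + fixed 32 = 156.
Compare {A, C, E}: transport cost 132 + fixed 29 = 161.
Compare {A, B, C, D, E}: transport cost 110 + fixed 58 = 168.
All other subsets cost ≥ 156. Minimum total cost: 151.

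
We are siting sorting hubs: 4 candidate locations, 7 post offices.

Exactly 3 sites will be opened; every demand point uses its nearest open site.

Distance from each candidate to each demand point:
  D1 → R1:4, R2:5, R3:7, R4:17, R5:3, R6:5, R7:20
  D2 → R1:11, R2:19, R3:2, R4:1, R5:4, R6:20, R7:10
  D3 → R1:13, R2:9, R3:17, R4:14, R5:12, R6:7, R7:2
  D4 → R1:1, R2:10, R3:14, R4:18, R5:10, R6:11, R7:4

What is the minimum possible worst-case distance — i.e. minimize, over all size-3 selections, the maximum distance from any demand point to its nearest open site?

5

Open {D1, D2, D3}.
  Farthest demand point is R2 at distance 5 (to D1); all others are ≤ 5.
With {D1, D2, D4} the worst case is 5.
With {D2, D3, D4} the worst case is 9.
No size-3 selection achieves below 5.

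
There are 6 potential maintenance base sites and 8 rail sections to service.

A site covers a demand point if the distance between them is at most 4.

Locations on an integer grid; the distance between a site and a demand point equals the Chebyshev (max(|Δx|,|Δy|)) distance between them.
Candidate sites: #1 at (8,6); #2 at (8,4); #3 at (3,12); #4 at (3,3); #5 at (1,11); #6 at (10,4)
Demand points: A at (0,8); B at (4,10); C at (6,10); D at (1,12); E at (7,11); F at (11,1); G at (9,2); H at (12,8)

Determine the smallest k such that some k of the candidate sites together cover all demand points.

2

Coverage sets (demand points within 4 of each site):
  #1: {B, C, G, H}
  #2: {F, G, H}
  #3: {A, B, C, D, E}
  #4: {}
  #5: {A, B, D}
  #6: {F, G, H}
No single site covers all 8 demand points.
But {#2, #3} covers everything, so the minimum is 2.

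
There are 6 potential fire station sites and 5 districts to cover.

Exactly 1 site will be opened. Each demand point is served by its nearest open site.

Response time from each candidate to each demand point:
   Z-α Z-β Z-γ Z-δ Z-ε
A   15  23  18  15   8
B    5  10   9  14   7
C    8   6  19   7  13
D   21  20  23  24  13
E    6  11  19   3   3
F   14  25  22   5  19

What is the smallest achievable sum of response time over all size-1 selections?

Open {E}.
  Z-α→E 6, Z-β→E 11, Z-γ→E 19, Z-δ→E 3, Z-ε→E 3  ⇒ total 42.
Compare {B}: total 45.
Compare {C}: total 53.
No size-1 selection does better; minimum is 42.

42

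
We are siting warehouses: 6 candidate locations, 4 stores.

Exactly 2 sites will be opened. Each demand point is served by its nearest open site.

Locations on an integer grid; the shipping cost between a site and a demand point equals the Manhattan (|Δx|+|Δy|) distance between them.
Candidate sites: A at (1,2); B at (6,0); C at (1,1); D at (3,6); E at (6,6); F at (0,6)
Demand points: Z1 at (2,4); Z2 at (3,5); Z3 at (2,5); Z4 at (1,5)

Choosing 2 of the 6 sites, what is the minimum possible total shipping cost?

8

Open {D, F}.
  Z1→D 3, Z2→D 1, Z3→D 2, Z4→F 2  ⇒ total 8.
Compare {A, D}: total 9.
Compare {B, D}: total 9.
No size-2 selection does better; minimum is 8.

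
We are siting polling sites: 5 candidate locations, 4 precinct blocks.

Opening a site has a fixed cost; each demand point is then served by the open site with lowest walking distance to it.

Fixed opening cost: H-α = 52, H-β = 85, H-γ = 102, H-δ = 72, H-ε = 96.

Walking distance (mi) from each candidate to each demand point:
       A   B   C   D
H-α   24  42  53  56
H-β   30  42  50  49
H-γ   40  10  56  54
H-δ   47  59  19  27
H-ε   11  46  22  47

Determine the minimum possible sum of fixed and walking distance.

222

Open {H-ε}: assign each demand point to its cheapest open site.
  A→H-ε 11, B→H-ε 46, C→H-ε 22, D→H-ε 47
  walking distance 126, fixed 96 → total 222.
Compare {H-δ}: walking distance 152 + fixed 72 = 224.
Compare {H-α}: walking distance 175 + fixed 52 = 227.
Compare {H-α, H-δ}: walking distance 112 + fixed 124 = 236.
All other subsets cost ≥ 224. Minimum total cost: 222.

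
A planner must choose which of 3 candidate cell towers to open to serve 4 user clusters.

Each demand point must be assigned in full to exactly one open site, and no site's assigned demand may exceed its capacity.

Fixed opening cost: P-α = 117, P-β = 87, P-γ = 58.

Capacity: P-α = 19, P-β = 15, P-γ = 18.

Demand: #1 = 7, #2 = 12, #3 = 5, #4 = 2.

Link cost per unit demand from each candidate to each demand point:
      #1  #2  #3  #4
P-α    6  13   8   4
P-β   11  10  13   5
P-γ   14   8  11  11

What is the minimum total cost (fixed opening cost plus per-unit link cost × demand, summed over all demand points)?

361

Open {P-α, P-γ}; cheapest assignment that respects the capacities:
  P-α (cap 19, load 14): #1, #3, #4 — cost 7×6 + 5×8 + 2×4 = 90
  P-γ (cap 18, load 12): #2 — cost 12×8 = 96
  Shipping 186, fixed 175 → total 361.
  Any other capacity-feasible assignment to {P-α, P-γ} ships for at least 186.
Compare {P-β, P-γ}: its best feasible assignment gives total 383.
Compare {P-α, P-β}: its best feasible assignment gives total 414.
Every other set of open sites that can feasibly serve all demand totals ≥ 383 even under its best assignment. Minimum: 361.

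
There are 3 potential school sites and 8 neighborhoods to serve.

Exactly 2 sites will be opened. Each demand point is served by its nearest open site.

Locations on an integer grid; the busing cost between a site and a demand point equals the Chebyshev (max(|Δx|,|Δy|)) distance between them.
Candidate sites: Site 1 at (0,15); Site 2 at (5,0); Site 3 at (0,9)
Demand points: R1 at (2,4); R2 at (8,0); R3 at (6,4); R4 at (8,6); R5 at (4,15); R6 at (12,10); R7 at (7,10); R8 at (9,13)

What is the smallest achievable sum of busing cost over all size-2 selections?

47

Open {Site 1, Site 2}.
  R1→Site 2 4, R2→Site 2 3, R3→Site 2 4, R4→Site 2 6, R5→Site 1 4, R6→Site 2 10, R7→Site 1 7, R8→Site 1 9  ⇒ total 47.
Compare {Site 2, Site 3}: total 49.
Compare {Site 1, Site 3}: total 60.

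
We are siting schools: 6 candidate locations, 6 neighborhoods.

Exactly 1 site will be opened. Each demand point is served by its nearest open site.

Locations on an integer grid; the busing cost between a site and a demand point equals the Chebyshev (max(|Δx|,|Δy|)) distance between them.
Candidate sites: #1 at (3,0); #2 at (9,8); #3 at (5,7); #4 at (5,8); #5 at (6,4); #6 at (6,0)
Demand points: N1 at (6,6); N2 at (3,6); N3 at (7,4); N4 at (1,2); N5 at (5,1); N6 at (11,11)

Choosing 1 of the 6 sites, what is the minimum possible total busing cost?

21

Open {#5}.
  N1→#5 2, N2→#5 3, N3→#5 1, N4→#5 5, N5→#5 3, N6→#5 7  ⇒ total 21.
Compare {#3}: total 23.
Compare {#4}: total 27.
No size-1 selection does better; minimum is 21.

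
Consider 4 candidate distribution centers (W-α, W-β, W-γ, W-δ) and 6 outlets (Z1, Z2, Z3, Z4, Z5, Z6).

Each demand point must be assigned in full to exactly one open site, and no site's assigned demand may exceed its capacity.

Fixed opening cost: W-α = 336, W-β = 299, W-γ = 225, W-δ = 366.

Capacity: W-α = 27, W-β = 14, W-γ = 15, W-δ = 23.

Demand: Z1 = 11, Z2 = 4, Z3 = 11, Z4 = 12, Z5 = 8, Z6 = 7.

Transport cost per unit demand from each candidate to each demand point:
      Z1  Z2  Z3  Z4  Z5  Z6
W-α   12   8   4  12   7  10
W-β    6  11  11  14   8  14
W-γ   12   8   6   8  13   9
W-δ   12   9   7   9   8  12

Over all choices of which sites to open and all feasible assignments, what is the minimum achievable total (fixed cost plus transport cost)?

Open {W-α, W-β, W-γ}; cheapest assignment that respects the capacities:
  W-α (cap 27, load 27): Z4, Z5, Z6 — cost 12×12 + 8×7 + 7×10 = 270
  W-β (cap 14, load 11): Z1 — cost 11×6 = 66
  W-γ (cap 15, load 15): Z2, Z3 — cost 4×8 + 11×6 = 98
  Shipping 434, fixed 860 → total 1294.
  Any other capacity-feasible assignment to {W-α, W-β, W-γ} ships for at least 434.
Compare {W-α, W-γ, W-δ}: its best feasible assignment gives total 1361.
Compare {W-α, W-β, W-δ}: its best feasible assignment gives total 1381.
Every other set of open sites that can feasibly serve all demand totals ≥ 1361 even under its best assignment. Minimum: 1294.

1294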